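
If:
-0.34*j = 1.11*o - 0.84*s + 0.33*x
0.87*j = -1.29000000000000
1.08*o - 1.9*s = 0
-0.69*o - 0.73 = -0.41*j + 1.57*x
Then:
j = -1.48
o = 1.61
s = 0.92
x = -1.56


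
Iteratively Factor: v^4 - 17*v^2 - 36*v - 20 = (v - 5)*(v^3 + 5*v^2 + 8*v + 4) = (v - 5)*(v + 2)*(v^2 + 3*v + 2) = (v - 5)*(v + 1)*(v + 2)*(v + 2)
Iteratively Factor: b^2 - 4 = (b - 2)*(b + 2)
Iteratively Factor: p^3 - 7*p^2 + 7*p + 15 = (p - 5)*(p^2 - 2*p - 3) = (p - 5)*(p - 3)*(p + 1)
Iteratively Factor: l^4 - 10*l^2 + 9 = (l + 3)*(l^3 - 3*l^2 - l + 3) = (l - 1)*(l + 3)*(l^2 - 2*l - 3) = (l - 3)*(l - 1)*(l + 3)*(l + 1)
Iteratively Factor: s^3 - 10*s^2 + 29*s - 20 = (s - 4)*(s^2 - 6*s + 5) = (s - 4)*(s - 1)*(s - 5)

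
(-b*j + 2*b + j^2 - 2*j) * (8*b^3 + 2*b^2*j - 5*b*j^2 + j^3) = -8*b^4*j + 16*b^4 + 6*b^3*j^2 - 12*b^3*j + 7*b^2*j^3 - 14*b^2*j^2 - 6*b*j^4 + 12*b*j^3 + j^5 - 2*j^4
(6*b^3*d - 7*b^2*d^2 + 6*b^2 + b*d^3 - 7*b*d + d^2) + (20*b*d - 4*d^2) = 6*b^3*d - 7*b^2*d^2 + 6*b^2 + b*d^3 + 13*b*d - 3*d^2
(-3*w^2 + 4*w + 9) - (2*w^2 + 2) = -5*w^2 + 4*w + 7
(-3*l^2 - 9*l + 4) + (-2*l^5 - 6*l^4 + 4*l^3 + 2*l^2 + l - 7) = -2*l^5 - 6*l^4 + 4*l^3 - l^2 - 8*l - 3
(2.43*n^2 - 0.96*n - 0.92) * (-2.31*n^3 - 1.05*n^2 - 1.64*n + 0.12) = -5.6133*n^5 - 0.3339*n^4 - 0.852*n^3 + 2.832*n^2 + 1.3936*n - 0.1104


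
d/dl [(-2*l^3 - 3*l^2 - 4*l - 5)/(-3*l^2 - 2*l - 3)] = 2*(3*l^4 + 4*l^3 + 6*l^2 - 6*l + 1)/(9*l^4 + 12*l^3 + 22*l^2 + 12*l + 9)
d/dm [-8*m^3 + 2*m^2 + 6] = 4*m*(1 - 6*m)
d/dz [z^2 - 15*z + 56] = 2*z - 15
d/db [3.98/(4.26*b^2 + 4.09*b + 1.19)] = (-33.9096*b - 16.2782)/(4.26*b^2 + 4.09*b + 1.19)^2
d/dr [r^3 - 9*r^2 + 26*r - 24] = 3*r^2 - 18*r + 26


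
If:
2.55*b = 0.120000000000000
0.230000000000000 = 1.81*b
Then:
No Solution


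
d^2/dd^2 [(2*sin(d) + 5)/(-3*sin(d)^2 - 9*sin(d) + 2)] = (18*sin(d)^5 + 126*sin(d)^4 + 441*sin(d)^3 + 291*sin(d)^2 - 784*sin(d) - 942)/(3*sin(d)^2 + 9*sin(d) - 2)^3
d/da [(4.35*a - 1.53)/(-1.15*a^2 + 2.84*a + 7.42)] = (5.0025*a^2 - 3.519*a + 36.6222)/(1.3225*a^4 - 6.532*a^3 - 9.0004*a^2 + 42.1456*a + 55.0564)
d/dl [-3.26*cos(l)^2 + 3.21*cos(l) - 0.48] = (6.52*cos(l) - 3.21)*sin(l)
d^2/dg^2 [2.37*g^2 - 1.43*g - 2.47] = 4.74000000000000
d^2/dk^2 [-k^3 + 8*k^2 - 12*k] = 16 - 6*k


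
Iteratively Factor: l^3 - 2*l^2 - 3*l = (l + 1)*(l^2 - 3*l) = l*(l + 1)*(l - 3)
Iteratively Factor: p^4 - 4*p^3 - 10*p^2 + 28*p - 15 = (p - 5)*(p^3 + p^2 - 5*p + 3) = (p - 5)*(p + 3)*(p^2 - 2*p + 1) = (p - 5)*(p - 1)*(p + 3)*(p - 1)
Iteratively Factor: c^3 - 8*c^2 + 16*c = (c)*(c^2 - 8*c + 16) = c*(c - 4)*(c - 4)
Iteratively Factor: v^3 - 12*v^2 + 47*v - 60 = (v - 4)*(v^2 - 8*v + 15) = (v - 5)*(v - 4)*(v - 3)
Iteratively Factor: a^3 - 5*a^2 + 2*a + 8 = (a - 2)*(a^2 - 3*a - 4) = (a - 2)*(a + 1)*(a - 4)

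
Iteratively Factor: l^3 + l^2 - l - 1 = (l - 1)*(l^2 + 2*l + 1) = (l - 1)*(l + 1)*(l + 1)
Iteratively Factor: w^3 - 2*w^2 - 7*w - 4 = (w - 4)*(w^2 + 2*w + 1) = (w - 4)*(w + 1)*(w + 1)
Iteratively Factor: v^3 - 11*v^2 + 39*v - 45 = (v - 5)*(v^2 - 6*v + 9) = (v - 5)*(v - 3)*(v - 3)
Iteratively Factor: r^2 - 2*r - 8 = (r + 2)*(r - 4)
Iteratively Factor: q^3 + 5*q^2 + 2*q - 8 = (q - 1)*(q^2 + 6*q + 8) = (q - 1)*(q + 4)*(q + 2)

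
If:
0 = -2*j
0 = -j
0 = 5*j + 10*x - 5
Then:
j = 0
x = 1/2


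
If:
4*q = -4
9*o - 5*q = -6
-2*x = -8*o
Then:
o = -11/9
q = -1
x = -44/9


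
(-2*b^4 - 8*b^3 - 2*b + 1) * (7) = -14*b^4 - 56*b^3 - 14*b + 7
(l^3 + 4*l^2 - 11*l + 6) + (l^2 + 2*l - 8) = l^3 + 5*l^2 - 9*l - 2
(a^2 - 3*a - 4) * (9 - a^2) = -a^4 + 3*a^3 + 13*a^2 - 27*a - 36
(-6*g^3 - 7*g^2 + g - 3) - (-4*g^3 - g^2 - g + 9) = -2*g^3 - 6*g^2 + 2*g - 12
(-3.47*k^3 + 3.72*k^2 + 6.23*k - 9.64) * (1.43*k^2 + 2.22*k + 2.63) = -4.9621*k^5 - 2.3838*k^4 + 8.0412*k^3 + 9.829*k^2 - 5.0159*k - 25.3532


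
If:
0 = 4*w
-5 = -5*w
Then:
No Solution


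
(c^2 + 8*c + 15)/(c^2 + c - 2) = (c^2 + 8*c + 15)/(c^2 + c - 2)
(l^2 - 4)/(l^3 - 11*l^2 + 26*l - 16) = (l + 2)/(l^2 - 9*l + 8)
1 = 1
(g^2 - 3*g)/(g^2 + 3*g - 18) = g/(g + 6)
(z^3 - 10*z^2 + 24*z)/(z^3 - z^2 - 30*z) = (z - 4)/(z + 5)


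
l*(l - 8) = l^2 - 8*l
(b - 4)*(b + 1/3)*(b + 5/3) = b^3 - 2*b^2 - 67*b/9 - 20/9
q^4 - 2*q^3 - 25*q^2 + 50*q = q*(q - 5)*(q - 2)*(q + 5)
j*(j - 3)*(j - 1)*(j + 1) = j^4 - 3*j^3 - j^2 + 3*j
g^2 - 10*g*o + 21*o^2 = (g - 7*o)*(g - 3*o)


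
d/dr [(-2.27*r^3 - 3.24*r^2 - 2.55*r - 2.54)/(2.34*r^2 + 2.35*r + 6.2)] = (-5.3118*r^4 - 10.669*r^3 - 43.869*r^2 - 28.2888*r - 9.841)/(5.4756*r^4 + 10.998*r^3 + 34.5385*r^2 + 29.14*r + 38.44)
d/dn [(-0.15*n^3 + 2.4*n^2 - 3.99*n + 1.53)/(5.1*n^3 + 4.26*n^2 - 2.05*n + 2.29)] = (4.44089209850063e-16*n^5 - 12.879*n^4 + 41.313*n^3 - 12.3621*n^2 - 2.0436*n - 6.0006)/(26.01*n^6 + 43.452*n^5 - 2.7624*n^4 + 5.892*n^3 + 23.7133*n^2 - 9.389*n + 5.2441)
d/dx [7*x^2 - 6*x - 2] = 14*x - 6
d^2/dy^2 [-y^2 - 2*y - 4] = -2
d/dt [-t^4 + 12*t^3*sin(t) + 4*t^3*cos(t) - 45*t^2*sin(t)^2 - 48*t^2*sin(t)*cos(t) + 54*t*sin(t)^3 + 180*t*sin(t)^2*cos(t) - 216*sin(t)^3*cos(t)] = -4*t^3*sin(t) + 12*t^3*cos(t) - 4*t^3 + 96*t^2*sin(t)^2 - 90*t^2*sin(t)*cos(t) + 36*t^2*sin(t) + 12*t^2*cos(t) - 48*t^2 - 540*t*sin(t)^3 + 162*t*sin(t)^2*cos(t) - 90*t*sin(t)^2 - 96*t*sin(t)*cos(t) + 360*t*sin(t) + 864*sin(t)^4 + 54*sin(t)^3 + 180*sin(t)^2*cos(t) - 648*sin(t)^2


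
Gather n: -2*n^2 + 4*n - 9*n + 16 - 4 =-2*n^2 - 5*n + 12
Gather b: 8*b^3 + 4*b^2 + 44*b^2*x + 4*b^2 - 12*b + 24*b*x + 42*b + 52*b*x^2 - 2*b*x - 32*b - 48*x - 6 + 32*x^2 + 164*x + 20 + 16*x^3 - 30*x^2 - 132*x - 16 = 8*b^3 + b^2*(44*x + 8) + b*(52*x^2 + 22*x - 2) + 16*x^3 + 2*x^2 - 16*x - 2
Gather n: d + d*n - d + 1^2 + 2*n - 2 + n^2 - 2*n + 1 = d*n + n^2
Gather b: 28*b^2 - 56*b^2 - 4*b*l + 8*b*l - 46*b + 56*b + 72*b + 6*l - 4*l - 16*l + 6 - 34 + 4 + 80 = -28*b^2 + b*(4*l + 82) - 14*l + 56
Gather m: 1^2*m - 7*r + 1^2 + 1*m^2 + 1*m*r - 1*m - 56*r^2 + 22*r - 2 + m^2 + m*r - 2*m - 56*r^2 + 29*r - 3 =2*m^2 + m*(2*r - 2) - 112*r^2 + 44*r - 4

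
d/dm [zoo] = 0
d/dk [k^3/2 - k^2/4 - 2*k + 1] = 3*k^2/2 - k/2 - 2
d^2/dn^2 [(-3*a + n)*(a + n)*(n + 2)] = -4*a + 6*n + 4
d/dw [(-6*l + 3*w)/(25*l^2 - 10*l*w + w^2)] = 3*(-l - w)/(-125*l^3 + 75*l^2*w - 15*l*w^2 + w^3)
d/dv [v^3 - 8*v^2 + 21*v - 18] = 3*v^2 - 16*v + 21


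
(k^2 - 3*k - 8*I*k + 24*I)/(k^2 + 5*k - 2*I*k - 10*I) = (k^2 - k*(3 + 8*I) + 24*I)/(k^2 + k*(5 - 2*I) - 10*I)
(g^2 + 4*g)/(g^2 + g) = (g + 4)/(g + 1)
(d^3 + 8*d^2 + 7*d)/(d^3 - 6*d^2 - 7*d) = (d + 7)/(d - 7)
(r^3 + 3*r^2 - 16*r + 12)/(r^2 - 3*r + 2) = r + 6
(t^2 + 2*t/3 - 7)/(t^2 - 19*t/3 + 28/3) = (t + 3)/(t - 4)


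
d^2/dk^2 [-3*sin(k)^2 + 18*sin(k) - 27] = -18*sin(k) - 6*cos(2*k)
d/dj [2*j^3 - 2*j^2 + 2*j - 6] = 6*j^2 - 4*j + 2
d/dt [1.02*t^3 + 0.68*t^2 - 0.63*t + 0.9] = 3.06*t^2 + 1.36*t - 0.63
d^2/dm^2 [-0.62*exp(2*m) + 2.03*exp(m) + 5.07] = (2.03 - 2.48*exp(m))*exp(m)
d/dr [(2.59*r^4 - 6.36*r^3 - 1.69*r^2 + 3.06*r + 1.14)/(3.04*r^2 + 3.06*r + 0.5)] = (15.7472*r^5 + 4.4418*r^4 - 33.7432*r^3 - 24.0138*r^2 - 8.6212*r - 1.9584)/(9.2416*r^4 + 18.6048*r^3 + 12.4036*r^2 + 3.06*r + 0.25)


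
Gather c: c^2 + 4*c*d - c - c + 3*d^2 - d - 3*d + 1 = c^2 + c*(4*d - 2) + 3*d^2 - 4*d + 1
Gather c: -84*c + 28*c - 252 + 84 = -56*c - 168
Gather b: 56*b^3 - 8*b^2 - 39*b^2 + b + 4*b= 56*b^3 - 47*b^2 + 5*b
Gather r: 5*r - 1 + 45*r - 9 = 50*r - 10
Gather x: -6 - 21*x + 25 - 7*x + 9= 28 - 28*x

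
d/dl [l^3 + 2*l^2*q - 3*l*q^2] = 3*l^2 + 4*l*q - 3*q^2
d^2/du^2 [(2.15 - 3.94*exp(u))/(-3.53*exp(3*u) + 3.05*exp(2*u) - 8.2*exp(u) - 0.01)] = (196.383784*exp(6*u) - 368.378445*exp(5*u) - 164.909385*exp(4*u) - 107.737966*exp(3*u) + 162.718575*exp(2*u) - 145.15138*exp(u) + 0.176694)*exp(u)/(43.986977*exp(9*u) - 114.017235*exp(8*u) + 405.051615*exp(7*u) - 557.710598*exp(6*u) + 940.26711*exp(5*u) - 613.230165*exp(4*u) + 549.868459*exp(3*u) + 2.016285*exp(2*u) + 0.00246*exp(u) + 1.0e-6)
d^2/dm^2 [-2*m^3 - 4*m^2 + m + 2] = -12*m - 8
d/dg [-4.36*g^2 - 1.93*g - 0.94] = -8.72*g - 1.93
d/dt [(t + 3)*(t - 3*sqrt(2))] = 2*t - 3*sqrt(2) + 3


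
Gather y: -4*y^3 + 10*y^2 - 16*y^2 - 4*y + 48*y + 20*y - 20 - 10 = -4*y^3 - 6*y^2 + 64*y - 30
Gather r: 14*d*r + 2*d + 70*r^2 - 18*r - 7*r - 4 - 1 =2*d + 70*r^2 + r*(14*d - 25) - 5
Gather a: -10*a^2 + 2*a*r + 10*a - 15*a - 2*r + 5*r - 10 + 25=-10*a^2 + a*(2*r - 5) + 3*r + 15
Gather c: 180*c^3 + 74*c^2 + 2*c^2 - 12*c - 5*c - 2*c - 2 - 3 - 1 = 180*c^3 + 76*c^2 - 19*c - 6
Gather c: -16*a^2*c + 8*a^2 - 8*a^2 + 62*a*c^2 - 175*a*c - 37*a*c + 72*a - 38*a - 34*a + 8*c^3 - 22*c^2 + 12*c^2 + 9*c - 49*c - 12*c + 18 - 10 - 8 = 8*c^3 + c^2*(62*a - 10) + c*(-16*a^2 - 212*a - 52)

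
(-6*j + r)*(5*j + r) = -30*j^2 - j*r + r^2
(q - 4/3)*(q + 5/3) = q^2 + q/3 - 20/9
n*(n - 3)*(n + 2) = n^3 - n^2 - 6*n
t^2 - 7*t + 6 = (t - 6)*(t - 1)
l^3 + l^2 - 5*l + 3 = (l - 1)^2*(l + 3)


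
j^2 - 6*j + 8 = (j - 4)*(j - 2)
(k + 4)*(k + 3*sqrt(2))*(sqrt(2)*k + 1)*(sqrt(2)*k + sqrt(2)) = 2*k^4 + 7*sqrt(2)*k^3 + 10*k^3 + 14*k^2 + 35*sqrt(2)*k^2 + 30*k + 28*sqrt(2)*k + 24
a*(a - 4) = a^2 - 4*a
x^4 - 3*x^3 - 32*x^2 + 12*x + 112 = (x - 7)*(x - 2)*(x + 2)*(x + 4)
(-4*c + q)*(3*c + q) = -12*c^2 - c*q + q^2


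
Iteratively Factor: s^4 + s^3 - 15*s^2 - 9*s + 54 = (s + 3)*(s^3 - 2*s^2 - 9*s + 18) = (s - 2)*(s + 3)*(s^2 - 9) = (s - 3)*(s - 2)*(s + 3)*(s + 3)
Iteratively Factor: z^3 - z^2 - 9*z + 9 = (z - 1)*(z^2 - 9) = (z - 1)*(z + 3)*(z - 3)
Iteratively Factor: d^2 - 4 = (d + 2)*(d - 2)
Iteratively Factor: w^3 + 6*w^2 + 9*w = (w + 3)*(w^2 + 3*w) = (w + 3)^2*(w)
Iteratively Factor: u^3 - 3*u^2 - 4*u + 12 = (u - 3)*(u^2 - 4) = (u - 3)*(u - 2)*(u + 2)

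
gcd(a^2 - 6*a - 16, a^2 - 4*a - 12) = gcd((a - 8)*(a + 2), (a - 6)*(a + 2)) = a + 2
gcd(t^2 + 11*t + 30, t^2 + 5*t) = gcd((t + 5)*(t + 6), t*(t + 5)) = t + 5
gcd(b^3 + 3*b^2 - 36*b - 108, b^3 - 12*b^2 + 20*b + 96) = b - 6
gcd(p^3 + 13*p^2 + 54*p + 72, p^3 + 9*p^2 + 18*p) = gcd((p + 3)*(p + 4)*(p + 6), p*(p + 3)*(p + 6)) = p^2 + 9*p + 18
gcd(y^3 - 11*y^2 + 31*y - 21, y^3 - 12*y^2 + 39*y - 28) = y^2 - 8*y + 7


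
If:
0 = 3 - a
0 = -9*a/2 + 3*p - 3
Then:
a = 3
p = 11/2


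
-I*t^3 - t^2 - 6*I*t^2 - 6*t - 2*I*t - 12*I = (t + 6)*(t - 2*I)*(-I*t + 1)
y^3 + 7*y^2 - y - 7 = (y - 1)*(y + 1)*(y + 7)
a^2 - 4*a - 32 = (a - 8)*(a + 4)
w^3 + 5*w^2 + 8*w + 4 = (w + 1)*(w + 2)^2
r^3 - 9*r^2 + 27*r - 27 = (r - 3)^3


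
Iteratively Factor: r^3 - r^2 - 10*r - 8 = (r + 2)*(r^2 - 3*r - 4) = (r - 4)*(r + 2)*(r + 1)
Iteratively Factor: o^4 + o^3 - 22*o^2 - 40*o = (o - 5)*(o^3 + 6*o^2 + 8*o) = (o - 5)*(o + 2)*(o^2 + 4*o) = (o - 5)*(o + 2)*(o + 4)*(o)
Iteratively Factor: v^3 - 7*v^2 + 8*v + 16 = (v - 4)*(v^2 - 3*v - 4) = (v - 4)^2*(v + 1)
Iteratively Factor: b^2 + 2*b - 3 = (b - 1)*(b + 3)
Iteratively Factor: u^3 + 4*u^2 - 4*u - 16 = (u + 4)*(u^2 - 4) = (u + 2)*(u + 4)*(u - 2)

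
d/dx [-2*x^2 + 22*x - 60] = 22 - 4*x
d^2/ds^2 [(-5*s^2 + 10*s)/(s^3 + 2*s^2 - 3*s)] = 10*(-s^3 + 6*s^2 + 3*s + 8)/(s^6 + 6*s^5 + 3*s^4 - 28*s^3 - 9*s^2 + 54*s - 27)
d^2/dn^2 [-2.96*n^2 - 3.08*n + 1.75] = -5.92000000000000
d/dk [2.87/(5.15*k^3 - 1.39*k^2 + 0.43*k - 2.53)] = (-44.3415*k^2 + 7.9786*k - 1.2341)/(5.15*k^3 - 1.39*k^2 + 0.43*k - 2.53)^2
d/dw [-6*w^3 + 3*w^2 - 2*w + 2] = -18*w^2 + 6*w - 2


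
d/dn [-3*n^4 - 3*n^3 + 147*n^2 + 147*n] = -12*n^3 - 9*n^2 + 294*n + 147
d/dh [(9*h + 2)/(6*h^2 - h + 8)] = (54*h^2 - 9*h - (9*h + 2)*(12*h - 1) + 72)/(6*h^2 - h + 8)^2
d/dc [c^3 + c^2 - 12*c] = 3*c^2 + 2*c - 12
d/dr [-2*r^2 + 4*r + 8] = 4 - 4*r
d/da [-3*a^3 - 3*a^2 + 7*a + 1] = -9*a^2 - 6*a + 7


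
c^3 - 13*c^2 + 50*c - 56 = (c - 7)*(c - 4)*(c - 2)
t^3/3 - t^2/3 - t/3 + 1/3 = (t/3 + 1/3)*(t - 1)^2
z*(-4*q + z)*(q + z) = -4*q^2*z - 3*q*z^2 + z^3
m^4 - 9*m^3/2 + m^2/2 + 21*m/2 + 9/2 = (m - 3)^2*(m + 1/2)*(m + 1)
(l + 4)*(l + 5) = l^2 + 9*l + 20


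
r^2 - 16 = (r - 4)*(r + 4)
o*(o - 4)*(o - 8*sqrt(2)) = o^3 - 8*sqrt(2)*o^2 - 4*o^2 + 32*sqrt(2)*o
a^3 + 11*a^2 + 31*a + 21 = (a + 1)*(a + 3)*(a + 7)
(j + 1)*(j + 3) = j^2 + 4*j + 3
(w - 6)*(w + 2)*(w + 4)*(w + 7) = w^4 + 7*w^3 - 28*w^2 - 244*w - 336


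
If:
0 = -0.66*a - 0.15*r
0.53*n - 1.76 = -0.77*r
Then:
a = -0.227272727272727*r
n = 3.32075471698113 - 1.45283018867925*r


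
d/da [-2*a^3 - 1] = -6*a^2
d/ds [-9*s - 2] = -9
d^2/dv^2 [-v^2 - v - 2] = -2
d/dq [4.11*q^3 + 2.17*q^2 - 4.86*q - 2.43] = 12.33*q^2 + 4.34*q - 4.86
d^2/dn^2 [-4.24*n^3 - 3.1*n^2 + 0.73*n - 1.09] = -25.44*n - 6.2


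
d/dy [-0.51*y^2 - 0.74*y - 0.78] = -1.02*y - 0.74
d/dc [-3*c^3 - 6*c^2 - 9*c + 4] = -9*c^2 - 12*c - 9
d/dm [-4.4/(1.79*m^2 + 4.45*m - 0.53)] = (15.752*m + 19.58)/(1.79*m^2 + 4.45*m - 0.53)^2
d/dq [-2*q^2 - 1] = -4*q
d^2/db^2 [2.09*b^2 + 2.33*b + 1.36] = 4.18000000000000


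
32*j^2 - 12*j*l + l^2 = (-8*j + l)*(-4*j + l)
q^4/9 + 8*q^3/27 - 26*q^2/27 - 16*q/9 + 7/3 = (q/3 + 1)^2*(q - 7/3)*(q - 1)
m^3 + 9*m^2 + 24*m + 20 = (m + 2)^2*(m + 5)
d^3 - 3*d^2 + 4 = (d - 2)^2*(d + 1)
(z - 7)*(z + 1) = z^2 - 6*z - 7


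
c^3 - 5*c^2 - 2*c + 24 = (c - 4)*(c - 3)*(c + 2)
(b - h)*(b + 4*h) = b^2 + 3*b*h - 4*h^2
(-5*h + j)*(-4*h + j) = 20*h^2 - 9*h*j + j^2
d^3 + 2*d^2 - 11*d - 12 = (d - 3)*(d + 1)*(d + 4)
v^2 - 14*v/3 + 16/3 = (v - 8/3)*(v - 2)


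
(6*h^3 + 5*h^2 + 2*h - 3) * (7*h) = 42*h^4 + 35*h^3 + 14*h^2 - 21*h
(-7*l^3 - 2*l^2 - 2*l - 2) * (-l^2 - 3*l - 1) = 7*l^5 + 23*l^4 + 15*l^3 + 10*l^2 + 8*l + 2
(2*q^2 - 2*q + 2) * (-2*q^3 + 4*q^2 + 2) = -4*q^5 + 12*q^4 - 12*q^3 + 12*q^2 - 4*q + 4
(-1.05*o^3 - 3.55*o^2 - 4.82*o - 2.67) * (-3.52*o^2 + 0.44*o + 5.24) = 3.696*o^5 + 12.034*o^4 + 9.9024*o^3 - 11.3244*o^2 - 26.4316*o - 13.9908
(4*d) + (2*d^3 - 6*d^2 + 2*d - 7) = 2*d^3 - 6*d^2 + 6*d - 7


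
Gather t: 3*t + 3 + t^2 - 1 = t^2 + 3*t + 2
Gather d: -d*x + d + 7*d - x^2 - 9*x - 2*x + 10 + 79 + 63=d*(8 - x) - x^2 - 11*x + 152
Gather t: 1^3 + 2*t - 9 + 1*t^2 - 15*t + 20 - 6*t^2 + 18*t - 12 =-5*t^2 + 5*t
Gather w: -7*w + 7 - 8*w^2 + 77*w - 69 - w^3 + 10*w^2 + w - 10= -w^3 + 2*w^2 + 71*w - 72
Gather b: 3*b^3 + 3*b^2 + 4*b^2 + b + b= 3*b^3 + 7*b^2 + 2*b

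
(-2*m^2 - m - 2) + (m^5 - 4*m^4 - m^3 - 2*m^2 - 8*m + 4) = m^5 - 4*m^4 - m^3 - 4*m^2 - 9*m + 2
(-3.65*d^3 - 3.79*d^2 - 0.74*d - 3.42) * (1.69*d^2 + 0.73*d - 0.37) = -6.1685*d^5 - 9.0696*d^4 - 2.6668*d^3 - 4.9177*d^2 - 2.2228*d + 1.2654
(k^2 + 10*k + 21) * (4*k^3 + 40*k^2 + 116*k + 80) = 4*k^5 + 80*k^4 + 600*k^3 + 2080*k^2 + 3236*k + 1680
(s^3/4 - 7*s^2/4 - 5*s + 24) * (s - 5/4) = s^4/4 - 33*s^3/16 - 45*s^2/16 + 121*s/4 - 30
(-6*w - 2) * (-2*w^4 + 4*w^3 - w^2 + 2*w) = 12*w^5 - 20*w^4 - 2*w^3 - 10*w^2 - 4*w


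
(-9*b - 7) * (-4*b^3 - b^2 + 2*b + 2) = 36*b^4 + 37*b^3 - 11*b^2 - 32*b - 14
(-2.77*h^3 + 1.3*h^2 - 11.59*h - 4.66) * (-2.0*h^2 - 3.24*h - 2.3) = 5.54*h^5 + 6.3748*h^4 + 25.339*h^3 + 43.8816*h^2 + 41.7554*h + 10.718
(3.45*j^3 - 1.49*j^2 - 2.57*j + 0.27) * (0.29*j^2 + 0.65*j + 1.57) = 1.0005*j^5 + 1.8104*j^4 + 3.7027*j^3 - 3.9315*j^2 - 3.8594*j + 0.4239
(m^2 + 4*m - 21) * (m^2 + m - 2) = m^4 + 5*m^3 - 19*m^2 - 29*m + 42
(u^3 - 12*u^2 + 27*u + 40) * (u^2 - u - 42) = u^5 - 13*u^4 - 3*u^3 + 517*u^2 - 1174*u - 1680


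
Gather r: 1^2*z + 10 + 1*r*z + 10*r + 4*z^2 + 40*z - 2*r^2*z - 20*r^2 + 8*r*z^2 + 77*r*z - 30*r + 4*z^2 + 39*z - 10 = r^2*(-2*z - 20) + r*(8*z^2 + 78*z - 20) + 8*z^2 + 80*z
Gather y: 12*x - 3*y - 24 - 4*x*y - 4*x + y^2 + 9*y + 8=8*x + y^2 + y*(6 - 4*x) - 16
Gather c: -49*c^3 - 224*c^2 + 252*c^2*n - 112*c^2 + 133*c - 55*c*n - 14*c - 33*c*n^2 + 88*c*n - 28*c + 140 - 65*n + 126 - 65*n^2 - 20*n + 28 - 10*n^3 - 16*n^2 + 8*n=-49*c^3 + c^2*(252*n - 336) + c*(-33*n^2 + 33*n + 91) - 10*n^3 - 81*n^2 - 77*n + 294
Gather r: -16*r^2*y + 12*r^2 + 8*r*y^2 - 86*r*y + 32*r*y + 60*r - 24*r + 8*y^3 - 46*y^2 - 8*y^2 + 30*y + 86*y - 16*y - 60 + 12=r^2*(12 - 16*y) + r*(8*y^2 - 54*y + 36) + 8*y^3 - 54*y^2 + 100*y - 48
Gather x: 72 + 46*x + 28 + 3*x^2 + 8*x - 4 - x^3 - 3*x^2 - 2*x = -x^3 + 52*x + 96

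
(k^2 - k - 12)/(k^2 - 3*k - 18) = (k - 4)/(k - 6)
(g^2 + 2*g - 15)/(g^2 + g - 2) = (g^2 + 2*g - 15)/(g^2 + g - 2)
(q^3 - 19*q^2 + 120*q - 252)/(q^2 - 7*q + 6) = (q^2 - 13*q + 42)/(q - 1)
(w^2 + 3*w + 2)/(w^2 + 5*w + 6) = (w + 1)/(w + 3)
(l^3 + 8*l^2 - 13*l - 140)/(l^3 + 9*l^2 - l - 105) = (l - 4)/(l - 3)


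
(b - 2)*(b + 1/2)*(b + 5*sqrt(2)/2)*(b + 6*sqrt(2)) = b^4 - 3*b^3/2 + 17*sqrt(2)*b^3/2 - 51*sqrt(2)*b^2/4 + 29*b^2 - 45*b - 17*sqrt(2)*b/2 - 30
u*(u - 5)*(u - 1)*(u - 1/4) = u^4 - 25*u^3/4 + 13*u^2/2 - 5*u/4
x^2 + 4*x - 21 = (x - 3)*(x + 7)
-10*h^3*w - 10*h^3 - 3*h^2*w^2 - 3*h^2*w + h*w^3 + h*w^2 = (-5*h + w)*(2*h + w)*(h*w + h)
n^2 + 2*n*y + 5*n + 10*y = (n + 5)*(n + 2*y)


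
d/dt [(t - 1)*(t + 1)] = 2*t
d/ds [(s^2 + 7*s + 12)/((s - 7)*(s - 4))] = 2*(-9*s^2 + 16*s + 164)/(s^4 - 22*s^3 + 177*s^2 - 616*s + 784)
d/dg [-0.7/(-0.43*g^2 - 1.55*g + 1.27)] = (-0.602*g - 1.085)/(0.43*g^2 + 1.55*g - 1.27)^2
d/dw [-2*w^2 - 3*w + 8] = -4*w - 3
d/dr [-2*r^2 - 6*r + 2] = -4*r - 6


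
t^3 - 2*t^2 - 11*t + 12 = (t - 4)*(t - 1)*(t + 3)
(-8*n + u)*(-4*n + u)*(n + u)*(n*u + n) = 32*n^4*u + 32*n^4 + 20*n^3*u^2 + 20*n^3*u - 11*n^2*u^3 - 11*n^2*u^2 + n*u^4 + n*u^3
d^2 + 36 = (d - 6*I)*(d + 6*I)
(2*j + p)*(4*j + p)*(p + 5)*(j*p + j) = 8*j^3*p^2 + 48*j^3*p + 40*j^3 + 6*j^2*p^3 + 36*j^2*p^2 + 30*j^2*p + j*p^4 + 6*j*p^3 + 5*j*p^2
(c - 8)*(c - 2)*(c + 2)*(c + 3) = c^4 - 5*c^3 - 28*c^2 + 20*c + 96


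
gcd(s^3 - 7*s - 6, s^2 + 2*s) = s + 2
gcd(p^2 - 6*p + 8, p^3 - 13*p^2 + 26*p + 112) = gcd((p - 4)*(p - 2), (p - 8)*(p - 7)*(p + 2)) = 1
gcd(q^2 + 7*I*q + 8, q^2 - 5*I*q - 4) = q - I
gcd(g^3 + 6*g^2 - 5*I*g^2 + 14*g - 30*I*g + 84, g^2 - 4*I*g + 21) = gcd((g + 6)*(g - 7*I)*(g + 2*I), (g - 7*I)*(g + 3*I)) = g - 7*I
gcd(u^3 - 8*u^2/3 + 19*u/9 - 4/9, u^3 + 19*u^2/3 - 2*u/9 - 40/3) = u - 4/3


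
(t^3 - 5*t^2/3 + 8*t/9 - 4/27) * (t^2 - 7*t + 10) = t^5 - 26*t^4/3 + 203*t^3/9 - 622*t^2/27 + 268*t/27 - 40/27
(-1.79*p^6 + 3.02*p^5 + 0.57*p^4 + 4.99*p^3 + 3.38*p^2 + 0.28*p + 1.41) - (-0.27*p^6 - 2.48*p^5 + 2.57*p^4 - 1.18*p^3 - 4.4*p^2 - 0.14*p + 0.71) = -1.52*p^6 + 5.5*p^5 - 2.0*p^4 + 6.17*p^3 + 7.78*p^2 + 0.42*p + 0.7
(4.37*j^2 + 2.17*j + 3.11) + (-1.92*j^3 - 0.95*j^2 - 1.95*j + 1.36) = -1.92*j^3 + 3.42*j^2 + 0.22*j + 4.47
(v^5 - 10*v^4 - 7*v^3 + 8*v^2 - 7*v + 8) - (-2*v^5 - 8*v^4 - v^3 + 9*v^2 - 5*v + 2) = 3*v^5 - 2*v^4 - 6*v^3 - v^2 - 2*v + 6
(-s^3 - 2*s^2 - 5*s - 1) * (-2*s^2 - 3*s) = 2*s^5 + 7*s^4 + 16*s^3 + 17*s^2 + 3*s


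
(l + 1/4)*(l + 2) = l^2 + 9*l/4 + 1/2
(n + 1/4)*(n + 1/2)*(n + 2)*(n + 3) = n^4 + 23*n^3/4 + 79*n^2/8 + 41*n/8 + 3/4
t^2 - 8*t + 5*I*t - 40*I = (t - 8)*(t + 5*I)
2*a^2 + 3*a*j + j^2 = (a + j)*(2*a + j)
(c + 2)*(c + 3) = c^2 + 5*c + 6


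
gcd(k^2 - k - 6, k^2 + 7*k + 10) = k + 2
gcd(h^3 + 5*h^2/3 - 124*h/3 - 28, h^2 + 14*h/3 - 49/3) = h + 7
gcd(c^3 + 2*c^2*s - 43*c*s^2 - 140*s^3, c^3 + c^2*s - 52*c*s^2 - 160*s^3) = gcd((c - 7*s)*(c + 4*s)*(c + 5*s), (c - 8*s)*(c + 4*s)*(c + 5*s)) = c^2 + 9*c*s + 20*s^2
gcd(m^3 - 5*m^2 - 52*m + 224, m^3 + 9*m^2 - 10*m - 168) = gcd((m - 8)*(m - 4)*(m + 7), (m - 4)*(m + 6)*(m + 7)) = m^2 + 3*m - 28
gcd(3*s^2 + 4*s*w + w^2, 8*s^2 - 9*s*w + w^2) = 1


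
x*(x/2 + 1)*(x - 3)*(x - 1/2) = x^4/2 - 3*x^3/4 - 11*x^2/4 + 3*x/2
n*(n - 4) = n^2 - 4*n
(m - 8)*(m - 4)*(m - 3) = m^3 - 15*m^2 + 68*m - 96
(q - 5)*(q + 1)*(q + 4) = q^3 - 21*q - 20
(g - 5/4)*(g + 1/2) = g^2 - 3*g/4 - 5/8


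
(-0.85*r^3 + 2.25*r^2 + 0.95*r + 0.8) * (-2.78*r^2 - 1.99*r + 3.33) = 2.363*r^5 - 4.5635*r^4 - 9.949*r^3 + 3.378*r^2 + 1.5715*r + 2.664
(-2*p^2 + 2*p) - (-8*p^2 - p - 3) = 6*p^2 + 3*p + 3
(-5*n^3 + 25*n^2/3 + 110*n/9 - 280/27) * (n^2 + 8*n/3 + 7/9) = -5*n^5 - 5*n^4 + 275*n^3/9 + 775*n^2/27 - 490*n/27 - 1960/243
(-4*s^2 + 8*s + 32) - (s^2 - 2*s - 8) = -5*s^2 + 10*s + 40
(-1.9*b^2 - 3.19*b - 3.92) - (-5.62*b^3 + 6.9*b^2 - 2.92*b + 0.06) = 5.62*b^3 - 8.8*b^2 - 0.27*b - 3.98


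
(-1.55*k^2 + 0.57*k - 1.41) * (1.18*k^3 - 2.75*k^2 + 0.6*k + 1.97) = -1.829*k^5 + 4.9351*k^4 - 4.1613*k^3 + 1.166*k^2 + 0.2769*k - 2.7777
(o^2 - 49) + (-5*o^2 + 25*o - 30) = -4*o^2 + 25*o - 79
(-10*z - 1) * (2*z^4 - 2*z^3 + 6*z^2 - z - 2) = -20*z^5 + 18*z^4 - 58*z^3 + 4*z^2 + 21*z + 2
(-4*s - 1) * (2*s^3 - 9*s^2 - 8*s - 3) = -8*s^4 + 34*s^3 + 41*s^2 + 20*s + 3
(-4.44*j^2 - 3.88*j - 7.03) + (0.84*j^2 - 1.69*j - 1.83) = -3.6*j^2 - 5.57*j - 8.86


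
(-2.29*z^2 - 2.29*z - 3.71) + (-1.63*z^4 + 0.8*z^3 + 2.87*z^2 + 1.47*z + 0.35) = -1.63*z^4 + 0.8*z^3 + 0.58*z^2 - 0.82*z - 3.36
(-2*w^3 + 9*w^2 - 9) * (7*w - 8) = -14*w^4 + 79*w^3 - 72*w^2 - 63*w + 72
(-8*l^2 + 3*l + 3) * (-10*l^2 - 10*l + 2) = 80*l^4 + 50*l^3 - 76*l^2 - 24*l + 6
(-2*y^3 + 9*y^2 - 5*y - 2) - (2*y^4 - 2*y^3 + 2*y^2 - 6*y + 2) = -2*y^4 + 7*y^2 + y - 4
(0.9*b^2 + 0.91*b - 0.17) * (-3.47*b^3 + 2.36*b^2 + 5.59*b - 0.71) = -3.123*b^5 - 1.0337*b^4 + 7.7685*b^3 + 4.0467*b^2 - 1.5964*b + 0.1207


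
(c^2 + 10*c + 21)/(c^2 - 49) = (c + 3)/(c - 7)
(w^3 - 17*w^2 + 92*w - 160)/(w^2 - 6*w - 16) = (w^2 - 9*w + 20)/(w + 2)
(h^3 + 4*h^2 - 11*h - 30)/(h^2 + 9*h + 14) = (h^2 + 2*h - 15)/(h + 7)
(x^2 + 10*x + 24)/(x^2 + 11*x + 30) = (x + 4)/(x + 5)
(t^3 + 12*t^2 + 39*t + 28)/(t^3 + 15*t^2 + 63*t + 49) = (t + 4)/(t + 7)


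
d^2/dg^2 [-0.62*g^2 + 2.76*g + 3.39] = -1.24000000000000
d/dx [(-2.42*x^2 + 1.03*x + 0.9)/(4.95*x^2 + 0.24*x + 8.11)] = (-5.6793*x^2 - 48.1624*x + 8.1373)/(24.5025*x^4 + 2.376*x^3 + 80.3466*x^2 + 3.8928*x + 65.7721)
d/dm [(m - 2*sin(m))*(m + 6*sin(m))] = 4*m*cos(m) + 2*m + 4*sin(m) - 12*sin(2*m)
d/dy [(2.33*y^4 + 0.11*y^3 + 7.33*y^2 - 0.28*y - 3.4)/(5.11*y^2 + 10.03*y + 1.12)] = (23.8126*y^5 + 70.6718*y^4 + 12.645*y^3 + 75.3203*y^2 + 51.1672*y + 33.7884)/(26.1121*y^4 + 102.5066*y^3 + 112.0473*y^2 + 22.4672*y + 1.2544)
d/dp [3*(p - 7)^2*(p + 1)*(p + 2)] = 12*p^3 - 99*p^2 + 54*p + 357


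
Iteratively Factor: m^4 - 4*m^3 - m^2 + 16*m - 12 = (m - 2)*(m^3 - 2*m^2 - 5*m + 6) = (m - 2)*(m + 2)*(m^2 - 4*m + 3) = (m - 2)*(m - 1)*(m + 2)*(m - 3)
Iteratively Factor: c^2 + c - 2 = (c + 2)*(c - 1)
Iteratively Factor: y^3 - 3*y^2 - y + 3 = (y - 3)*(y^2 - 1) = (y - 3)*(y - 1)*(y + 1)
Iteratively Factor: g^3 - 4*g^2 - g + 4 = (g + 1)*(g^2 - 5*g + 4) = (g - 4)*(g + 1)*(g - 1)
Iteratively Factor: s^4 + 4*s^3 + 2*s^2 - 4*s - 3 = (s + 1)*(s^3 + 3*s^2 - s - 3) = (s + 1)^2*(s^2 + 2*s - 3) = (s - 1)*(s + 1)^2*(s + 3)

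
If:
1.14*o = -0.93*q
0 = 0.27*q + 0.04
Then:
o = 0.12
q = -0.15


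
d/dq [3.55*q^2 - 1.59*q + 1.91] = 7.1*q - 1.59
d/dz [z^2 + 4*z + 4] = 2*z + 4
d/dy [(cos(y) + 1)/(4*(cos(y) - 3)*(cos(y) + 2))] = (cos(y)^2 + 2*cos(y) + 5)*sin(y)/(4*(cos(y) - 3)^2*(cos(y) + 2)^2)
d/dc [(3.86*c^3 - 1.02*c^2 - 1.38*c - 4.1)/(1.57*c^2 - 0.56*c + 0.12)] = (6.0602*c^4 - 4.3232*c^3 + 4.1274*c^2 + 12.6292*c - 2.4616)/(2.4649*c^4 - 1.7584*c^3 + 0.6904*c^2 - 0.1344*c + 0.0144)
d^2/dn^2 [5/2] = 0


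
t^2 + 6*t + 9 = (t + 3)^2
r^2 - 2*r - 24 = (r - 6)*(r + 4)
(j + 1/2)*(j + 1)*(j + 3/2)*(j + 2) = j^4 + 5*j^3 + 35*j^2/4 + 25*j/4 + 3/2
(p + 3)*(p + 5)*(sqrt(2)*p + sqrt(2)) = sqrt(2)*p^3 + 9*sqrt(2)*p^2 + 23*sqrt(2)*p + 15*sqrt(2)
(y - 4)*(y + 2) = y^2 - 2*y - 8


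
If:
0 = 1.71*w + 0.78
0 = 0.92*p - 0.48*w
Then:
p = -0.24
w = -0.46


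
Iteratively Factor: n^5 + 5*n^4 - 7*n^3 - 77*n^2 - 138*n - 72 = (n + 3)*(n^4 + 2*n^3 - 13*n^2 - 38*n - 24) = (n - 4)*(n + 3)*(n^3 + 6*n^2 + 11*n + 6) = (n - 4)*(n + 3)^2*(n^2 + 3*n + 2) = (n - 4)*(n + 2)*(n + 3)^2*(n + 1)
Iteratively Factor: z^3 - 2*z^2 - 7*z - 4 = (z + 1)*(z^2 - 3*z - 4) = (z + 1)^2*(z - 4)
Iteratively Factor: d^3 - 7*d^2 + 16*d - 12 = (d - 3)*(d^2 - 4*d + 4) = (d - 3)*(d - 2)*(d - 2)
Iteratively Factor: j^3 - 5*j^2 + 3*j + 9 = (j - 3)*(j^2 - 2*j - 3) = (j - 3)*(j + 1)*(j - 3)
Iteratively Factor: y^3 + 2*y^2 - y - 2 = (y + 1)*(y^2 + y - 2) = (y + 1)*(y + 2)*(y - 1)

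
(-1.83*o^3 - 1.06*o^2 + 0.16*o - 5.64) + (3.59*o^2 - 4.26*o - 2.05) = -1.83*o^3 + 2.53*o^2 - 4.1*o - 7.69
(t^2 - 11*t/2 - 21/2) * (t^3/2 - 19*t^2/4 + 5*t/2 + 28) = t^5/2 - 15*t^4/2 + 187*t^3/8 + 513*t^2/8 - 721*t/4 - 294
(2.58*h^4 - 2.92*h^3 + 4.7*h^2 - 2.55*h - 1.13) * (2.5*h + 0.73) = 6.45*h^5 - 5.4166*h^4 + 9.6184*h^3 - 2.944*h^2 - 4.6865*h - 0.8249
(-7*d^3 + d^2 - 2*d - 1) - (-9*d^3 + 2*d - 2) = 2*d^3 + d^2 - 4*d + 1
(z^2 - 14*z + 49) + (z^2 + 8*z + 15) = 2*z^2 - 6*z + 64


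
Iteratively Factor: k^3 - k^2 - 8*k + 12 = (k + 3)*(k^2 - 4*k + 4) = (k - 2)*(k + 3)*(k - 2)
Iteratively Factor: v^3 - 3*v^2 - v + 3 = (v - 1)*(v^2 - 2*v - 3) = (v - 1)*(v + 1)*(v - 3)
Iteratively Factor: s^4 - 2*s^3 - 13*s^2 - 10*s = (s + 1)*(s^3 - 3*s^2 - 10*s) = (s - 5)*(s + 1)*(s^2 + 2*s) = (s - 5)*(s + 1)*(s + 2)*(s)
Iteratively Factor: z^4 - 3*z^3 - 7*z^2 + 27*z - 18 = (z - 3)*(z^3 - 7*z + 6) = (z - 3)*(z + 3)*(z^2 - 3*z + 2) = (z - 3)*(z - 2)*(z + 3)*(z - 1)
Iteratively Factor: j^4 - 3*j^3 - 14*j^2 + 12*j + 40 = (j - 2)*(j^3 - j^2 - 16*j - 20) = (j - 2)*(j + 2)*(j^2 - 3*j - 10) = (j - 2)*(j + 2)^2*(j - 5)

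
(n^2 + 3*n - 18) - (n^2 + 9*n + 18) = -6*n - 36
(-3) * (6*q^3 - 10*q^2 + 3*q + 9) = -18*q^3 + 30*q^2 - 9*q - 27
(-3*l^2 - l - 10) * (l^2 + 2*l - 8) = -3*l^4 - 7*l^3 + 12*l^2 - 12*l + 80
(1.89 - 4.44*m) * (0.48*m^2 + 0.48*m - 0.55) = -2.1312*m^3 - 1.224*m^2 + 3.3492*m - 1.0395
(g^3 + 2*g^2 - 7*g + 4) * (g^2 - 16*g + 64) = g^5 - 14*g^4 + 25*g^3 + 244*g^2 - 512*g + 256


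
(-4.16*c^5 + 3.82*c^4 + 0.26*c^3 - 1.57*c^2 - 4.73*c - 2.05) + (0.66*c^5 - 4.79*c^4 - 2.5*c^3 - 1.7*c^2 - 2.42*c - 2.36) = -3.5*c^5 - 0.97*c^4 - 2.24*c^3 - 3.27*c^2 - 7.15*c - 4.41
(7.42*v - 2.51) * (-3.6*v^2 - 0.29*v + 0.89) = -26.712*v^3 + 6.8842*v^2 + 7.3317*v - 2.2339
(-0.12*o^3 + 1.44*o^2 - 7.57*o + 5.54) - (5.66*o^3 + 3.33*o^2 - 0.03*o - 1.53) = -5.78*o^3 - 1.89*o^2 - 7.54*o + 7.07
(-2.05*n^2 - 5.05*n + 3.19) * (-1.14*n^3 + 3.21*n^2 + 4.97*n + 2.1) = 2.337*n^5 - 0.8235*n^4 - 30.0356*n^3 - 19.1636*n^2 + 5.2493*n + 6.699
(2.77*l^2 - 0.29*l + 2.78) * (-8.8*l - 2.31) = -24.376*l^3 - 3.8467*l^2 - 23.7941*l - 6.4218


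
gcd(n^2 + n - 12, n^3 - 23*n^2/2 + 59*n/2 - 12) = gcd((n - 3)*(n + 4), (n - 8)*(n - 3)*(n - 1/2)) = n - 3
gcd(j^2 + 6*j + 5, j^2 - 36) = 1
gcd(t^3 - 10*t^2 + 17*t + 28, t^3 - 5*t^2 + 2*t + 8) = t^2 - 3*t - 4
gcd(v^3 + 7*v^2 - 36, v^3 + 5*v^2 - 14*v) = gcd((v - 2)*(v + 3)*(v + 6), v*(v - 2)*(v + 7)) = v - 2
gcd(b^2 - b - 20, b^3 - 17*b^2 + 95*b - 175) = b - 5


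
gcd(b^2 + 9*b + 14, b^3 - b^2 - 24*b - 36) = b + 2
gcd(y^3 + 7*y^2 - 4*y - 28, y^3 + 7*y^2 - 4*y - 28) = y^3 + 7*y^2 - 4*y - 28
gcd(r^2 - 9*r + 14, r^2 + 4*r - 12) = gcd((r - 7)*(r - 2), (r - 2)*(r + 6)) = r - 2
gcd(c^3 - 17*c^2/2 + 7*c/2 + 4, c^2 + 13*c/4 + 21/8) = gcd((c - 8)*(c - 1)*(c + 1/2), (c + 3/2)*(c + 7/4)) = 1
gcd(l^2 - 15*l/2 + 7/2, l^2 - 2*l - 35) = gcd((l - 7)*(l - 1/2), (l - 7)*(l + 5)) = l - 7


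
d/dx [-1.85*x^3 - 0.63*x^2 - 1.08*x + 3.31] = -5.55*x^2 - 1.26*x - 1.08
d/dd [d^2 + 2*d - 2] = 2*d + 2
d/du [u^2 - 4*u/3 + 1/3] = 2*u - 4/3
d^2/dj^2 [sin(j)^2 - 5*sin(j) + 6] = 5*sin(j) + 2*cos(2*j)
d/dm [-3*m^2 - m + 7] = -6*m - 1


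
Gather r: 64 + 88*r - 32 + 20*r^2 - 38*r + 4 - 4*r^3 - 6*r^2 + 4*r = -4*r^3 + 14*r^2 + 54*r + 36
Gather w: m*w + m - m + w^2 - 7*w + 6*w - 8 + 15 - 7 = w^2 + w*(m - 1)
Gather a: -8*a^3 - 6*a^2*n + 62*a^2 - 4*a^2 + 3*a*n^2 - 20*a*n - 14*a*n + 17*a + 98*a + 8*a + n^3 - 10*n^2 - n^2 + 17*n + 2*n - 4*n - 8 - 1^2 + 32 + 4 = -8*a^3 + a^2*(58 - 6*n) + a*(3*n^2 - 34*n + 123) + n^3 - 11*n^2 + 15*n + 27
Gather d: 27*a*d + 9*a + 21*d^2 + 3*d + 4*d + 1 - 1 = 9*a + 21*d^2 + d*(27*a + 7)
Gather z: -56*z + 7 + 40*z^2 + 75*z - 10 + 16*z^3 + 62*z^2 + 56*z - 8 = 16*z^3 + 102*z^2 + 75*z - 11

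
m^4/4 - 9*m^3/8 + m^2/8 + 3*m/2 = m*(m/4 + 1/4)*(m - 4)*(m - 3/2)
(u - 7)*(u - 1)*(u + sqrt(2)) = u^3 - 8*u^2 + sqrt(2)*u^2 - 8*sqrt(2)*u + 7*u + 7*sqrt(2)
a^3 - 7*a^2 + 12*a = a*(a - 4)*(a - 3)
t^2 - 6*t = t*(t - 6)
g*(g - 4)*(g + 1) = g^3 - 3*g^2 - 4*g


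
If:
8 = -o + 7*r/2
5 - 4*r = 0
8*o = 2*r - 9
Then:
No Solution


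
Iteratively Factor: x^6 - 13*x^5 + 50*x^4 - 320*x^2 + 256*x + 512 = (x + 1)*(x^5 - 14*x^4 + 64*x^3 - 64*x^2 - 256*x + 512) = (x - 4)*(x + 1)*(x^4 - 10*x^3 + 24*x^2 + 32*x - 128) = (x - 4)*(x + 1)*(x + 2)*(x^3 - 12*x^2 + 48*x - 64) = (x - 4)^2*(x + 1)*(x + 2)*(x^2 - 8*x + 16) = (x - 4)^3*(x + 1)*(x + 2)*(x - 4)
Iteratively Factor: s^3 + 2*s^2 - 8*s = (s - 2)*(s^2 + 4*s) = s*(s - 2)*(s + 4)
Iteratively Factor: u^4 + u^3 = (u)*(u^3 + u^2) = u^2*(u^2 + u) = u^3*(u + 1)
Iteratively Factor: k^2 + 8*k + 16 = (k + 4)*(k + 4)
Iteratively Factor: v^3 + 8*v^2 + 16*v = (v + 4)*(v^2 + 4*v) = (v + 4)^2*(v)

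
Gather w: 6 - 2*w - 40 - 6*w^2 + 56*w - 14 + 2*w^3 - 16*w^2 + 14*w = 2*w^3 - 22*w^2 + 68*w - 48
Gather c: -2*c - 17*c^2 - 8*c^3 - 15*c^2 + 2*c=-8*c^3 - 32*c^2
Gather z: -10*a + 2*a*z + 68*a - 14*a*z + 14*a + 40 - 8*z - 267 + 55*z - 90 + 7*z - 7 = 72*a + z*(54 - 12*a) - 324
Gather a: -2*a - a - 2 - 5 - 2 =-3*a - 9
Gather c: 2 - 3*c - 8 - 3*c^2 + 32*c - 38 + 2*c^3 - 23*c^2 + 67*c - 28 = 2*c^3 - 26*c^2 + 96*c - 72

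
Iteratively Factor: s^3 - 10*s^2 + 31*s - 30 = (s - 5)*(s^2 - 5*s + 6) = (s - 5)*(s - 2)*(s - 3)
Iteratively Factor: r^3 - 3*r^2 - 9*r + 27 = (r - 3)*(r^2 - 9) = (r - 3)*(r + 3)*(r - 3)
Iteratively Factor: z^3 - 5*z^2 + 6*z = (z - 3)*(z^2 - 2*z) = (z - 3)*(z - 2)*(z)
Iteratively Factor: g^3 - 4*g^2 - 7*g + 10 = (g - 5)*(g^2 + g - 2) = (g - 5)*(g - 1)*(g + 2)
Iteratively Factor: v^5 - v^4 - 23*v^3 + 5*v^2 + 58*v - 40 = (v - 1)*(v^4 - 23*v^2 - 18*v + 40) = (v - 1)*(v + 4)*(v^3 - 4*v^2 - 7*v + 10) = (v - 1)*(v + 2)*(v + 4)*(v^2 - 6*v + 5) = (v - 1)^2*(v + 2)*(v + 4)*(v - 5)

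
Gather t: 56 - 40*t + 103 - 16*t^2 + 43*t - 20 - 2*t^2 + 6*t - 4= -18*t^2 + 9*t + 135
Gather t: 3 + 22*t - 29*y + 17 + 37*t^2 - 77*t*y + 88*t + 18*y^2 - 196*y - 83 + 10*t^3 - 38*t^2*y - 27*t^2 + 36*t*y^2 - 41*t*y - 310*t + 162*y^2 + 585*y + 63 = 10*t^3 + t^2*(10 - 38*y) + t*(36*y^2 - 118*y - 200) + 180*y^2 + 360*y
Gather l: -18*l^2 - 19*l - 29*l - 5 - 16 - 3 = -18*l^2 - 48*l - 24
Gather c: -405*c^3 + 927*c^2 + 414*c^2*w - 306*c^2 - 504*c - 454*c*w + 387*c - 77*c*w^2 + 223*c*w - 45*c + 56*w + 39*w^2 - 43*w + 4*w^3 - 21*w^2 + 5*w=-405*c^3 + c^2*(414*w + 621) + c*(-77*w^2 - 231*w - 162) + 4*w^3 + 18*w^2 + 18*w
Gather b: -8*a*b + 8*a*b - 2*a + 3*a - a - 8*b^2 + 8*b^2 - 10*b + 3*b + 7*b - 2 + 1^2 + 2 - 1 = 0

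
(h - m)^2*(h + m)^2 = h^4 - 2*h^2*m^2 + m^4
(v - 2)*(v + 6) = v^2 + 4*v - 12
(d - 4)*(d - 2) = d^2 - 6*d + 8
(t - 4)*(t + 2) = t^2 - 2*t - 8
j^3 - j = j*(j - 1)*(j + 1)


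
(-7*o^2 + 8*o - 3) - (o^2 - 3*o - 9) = -8*o^2 + 11*o + 6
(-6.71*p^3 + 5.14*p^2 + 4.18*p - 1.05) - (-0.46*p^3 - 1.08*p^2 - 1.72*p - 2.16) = -6.25*p^3 + 6.22*p^2 + 5.9*p + 1.11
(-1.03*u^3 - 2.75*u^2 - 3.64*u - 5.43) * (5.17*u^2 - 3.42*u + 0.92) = -5.3251*u^5 - 10.6949*u^4 - 10.3614*u^3 - 18.1543*u^2 + 15.2218*u - 4.9956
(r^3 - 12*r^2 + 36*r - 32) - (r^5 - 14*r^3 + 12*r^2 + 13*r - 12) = -r^5 + 15*r^3 - 24*r^2 + 23*r - 20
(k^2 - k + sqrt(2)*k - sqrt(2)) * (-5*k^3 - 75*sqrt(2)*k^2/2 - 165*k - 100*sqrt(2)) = -5*k^5 - 85*sqrt(2)*k^4/2 + 5*k^4 - 240*k^3 + 85*sqrt(2)*k^3/2 - 265*sqrt(2)*k^2 + 240*k^2 - 200*k + 265*sqrt(2)*k + 200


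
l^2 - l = l*(l - 1)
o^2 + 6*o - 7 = (o - 1)*(o + 7)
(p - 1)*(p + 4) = p^2 + 3*p - 4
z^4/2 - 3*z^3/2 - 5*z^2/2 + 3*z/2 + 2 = (z/2 + 1/2)*(z - 4)*(z - 1)*(z + 1)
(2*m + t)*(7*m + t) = 14*m^2 + 9*m*t + t^2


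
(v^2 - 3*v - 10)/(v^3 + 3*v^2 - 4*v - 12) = (v - 5)/(v^2 + v - 6)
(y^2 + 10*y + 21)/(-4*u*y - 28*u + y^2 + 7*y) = (y + 3)/(-4*u + y)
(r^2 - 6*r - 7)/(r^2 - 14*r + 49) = (r + 1)/(r - 7)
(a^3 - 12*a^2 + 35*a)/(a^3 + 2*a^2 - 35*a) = (a - 7)/(a + 7)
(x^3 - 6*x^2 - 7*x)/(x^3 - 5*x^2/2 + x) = 2*(x^2 - 6*x - 7)/(2*x^2 - 5*x + 2)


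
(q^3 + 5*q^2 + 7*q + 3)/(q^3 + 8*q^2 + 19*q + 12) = (q + 1)/(q + 4)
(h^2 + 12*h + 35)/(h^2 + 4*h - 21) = (h + 5)/(h - 3)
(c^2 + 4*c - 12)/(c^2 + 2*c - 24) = (c - 2)/(c - 4)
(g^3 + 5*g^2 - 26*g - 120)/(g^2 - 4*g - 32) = (g^2 + g - 30)/(g - 8)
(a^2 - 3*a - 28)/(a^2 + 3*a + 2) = (a^2 - 3*a - 28)/(a^2 + 3*a + 2)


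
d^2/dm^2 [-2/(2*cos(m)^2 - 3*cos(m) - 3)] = 2*(-16*sin(m)^4 + 41*sin(m)^2 - 27*cos(m)/2 + 9*cos(3*m)/2 + 5)/(2*sin(m)^2 + 3*cos(m) + 1)^3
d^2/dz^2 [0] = 0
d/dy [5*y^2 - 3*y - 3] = 10*y - 3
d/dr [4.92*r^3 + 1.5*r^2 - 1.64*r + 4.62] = 14.76*r^2 + 3.0*r - 1.64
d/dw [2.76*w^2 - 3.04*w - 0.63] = 5.52*w - 3.04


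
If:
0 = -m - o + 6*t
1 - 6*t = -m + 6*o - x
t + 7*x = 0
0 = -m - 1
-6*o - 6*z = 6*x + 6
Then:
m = -1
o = 43/295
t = -42/295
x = 6/295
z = -344/295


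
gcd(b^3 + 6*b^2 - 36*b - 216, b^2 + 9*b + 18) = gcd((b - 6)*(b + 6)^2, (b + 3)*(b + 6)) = b + 6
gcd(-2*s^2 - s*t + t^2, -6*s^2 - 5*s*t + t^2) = s + t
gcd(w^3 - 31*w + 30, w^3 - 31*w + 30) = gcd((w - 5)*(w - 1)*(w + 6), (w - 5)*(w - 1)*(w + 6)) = w^3 - 31*w + 30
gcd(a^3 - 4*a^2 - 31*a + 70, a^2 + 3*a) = 1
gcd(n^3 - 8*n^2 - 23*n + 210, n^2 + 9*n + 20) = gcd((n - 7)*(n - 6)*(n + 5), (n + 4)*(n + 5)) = n + 5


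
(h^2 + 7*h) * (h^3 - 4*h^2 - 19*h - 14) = h^5 + 3*h^4 - 47*h^3 - 147*h^2 - 98*h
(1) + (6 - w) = 7 - w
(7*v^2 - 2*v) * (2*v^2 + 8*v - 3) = 14*v^4 + 52*v^3 - 37*v^2 + 6*v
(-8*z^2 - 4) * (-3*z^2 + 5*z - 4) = 24*z^4 - 40*z^3 + 44*z^2 - 20*z + 16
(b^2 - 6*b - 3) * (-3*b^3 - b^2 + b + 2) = -3*b^5 + 17*b^4 + 16*b^3 - b^2 - 15*b - 6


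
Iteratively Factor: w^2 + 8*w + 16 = (w + 4)*(w + 4)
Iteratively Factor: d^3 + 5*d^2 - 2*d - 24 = (d + 3)*(d^2 + 2*d - 8) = (d + 3)*(d + 4)*(d - 2)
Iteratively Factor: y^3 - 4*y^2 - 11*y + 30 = (y - 2)*(y^2 - 2*y - 15) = (y - 5)*(y - 2)*(y + 3)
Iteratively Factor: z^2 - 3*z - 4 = (z + 1)*(z - 4)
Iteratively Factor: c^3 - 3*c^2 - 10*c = (c + 2)*(c^2 - 5*c) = c*(c + 2)*(c - 5)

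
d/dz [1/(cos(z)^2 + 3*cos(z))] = (2*cos(z) + 3)*sin(z)/((cos(z) + 3)^2*cos(z)^2)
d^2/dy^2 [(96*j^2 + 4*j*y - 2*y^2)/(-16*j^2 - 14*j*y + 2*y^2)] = -10*j/(j^3 + 3*j^2*y + 3*j*y^2 + y^3)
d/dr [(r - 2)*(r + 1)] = 2*r - 1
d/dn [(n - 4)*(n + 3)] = 2*n - 1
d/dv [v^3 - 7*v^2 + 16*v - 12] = 3*v^2 - 14*v + 16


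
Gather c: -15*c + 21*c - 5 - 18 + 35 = 6*c + 12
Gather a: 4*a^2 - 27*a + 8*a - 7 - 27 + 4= 4*a^2 - 19*a - 30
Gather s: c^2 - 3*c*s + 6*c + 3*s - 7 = c^2 + 6*c + s*(3 - 3*c) - 7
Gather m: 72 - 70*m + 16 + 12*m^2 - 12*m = 12*m^2 - 82*m + 88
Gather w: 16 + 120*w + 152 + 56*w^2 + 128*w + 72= 56*w^2 + 248*w + 240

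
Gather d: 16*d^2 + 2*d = 16*d^2 + 2*d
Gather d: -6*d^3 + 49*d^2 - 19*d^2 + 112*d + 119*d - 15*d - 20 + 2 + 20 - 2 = -6*d^3 + 30*d^2 + 216*d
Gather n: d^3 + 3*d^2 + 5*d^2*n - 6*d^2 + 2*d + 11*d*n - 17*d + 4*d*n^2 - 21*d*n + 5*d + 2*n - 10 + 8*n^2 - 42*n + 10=d^3 - 3*d^2 - 10*d + n^2*(4*d + 8) + n*(5*d^2 - 10*d - 40)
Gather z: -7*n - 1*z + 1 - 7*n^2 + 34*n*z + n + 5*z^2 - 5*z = -7*n^2 - 6*n + 5*z^2 + z*(34*n - 6) + 1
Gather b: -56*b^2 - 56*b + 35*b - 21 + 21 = -56*b^2 - 21*b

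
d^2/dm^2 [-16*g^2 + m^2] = 2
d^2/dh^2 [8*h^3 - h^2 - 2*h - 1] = 48*h - 2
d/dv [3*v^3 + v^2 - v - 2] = 9*v^2 + 2*v - 1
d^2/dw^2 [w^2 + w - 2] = 2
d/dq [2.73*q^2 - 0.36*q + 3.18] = 5.46*q - 0.36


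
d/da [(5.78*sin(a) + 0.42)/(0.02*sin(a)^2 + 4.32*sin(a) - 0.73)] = (-0.0167999999999964*sin(a) + 0.0578*cos(2*a) - 6.0916)*cos(a)/(0.02*sin(a)^2 + 4.32*sin(a) - 0.73)^2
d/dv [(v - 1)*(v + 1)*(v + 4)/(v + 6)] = 2*(v^3 + 11*v^2 + 24*v - 1)/(v^2 + 12*v + 36)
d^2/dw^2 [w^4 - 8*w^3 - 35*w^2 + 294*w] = 12*w^2 - 48*w - 70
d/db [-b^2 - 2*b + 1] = -2*b - 2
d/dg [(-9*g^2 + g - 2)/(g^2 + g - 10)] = 2*(-5*g^2 + 92*g - 4)/(g^4 + 2*g^3 - 19*g^2 - 20*g + 100)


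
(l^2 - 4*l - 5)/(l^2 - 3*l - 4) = (l - 5)/(l - 4)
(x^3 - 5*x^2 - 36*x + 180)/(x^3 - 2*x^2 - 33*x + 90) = (x - 6)/(x - 3)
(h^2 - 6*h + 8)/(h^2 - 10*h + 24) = (h - 2)/(h - 6)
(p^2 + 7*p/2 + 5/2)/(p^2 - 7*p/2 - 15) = (p + 1)/(p - 6)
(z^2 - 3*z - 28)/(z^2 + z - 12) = (z - 7)/(z - 3)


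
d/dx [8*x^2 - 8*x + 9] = 16*x - 8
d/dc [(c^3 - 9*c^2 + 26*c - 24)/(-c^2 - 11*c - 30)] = (-c^4 - 22*c^3 + 35*c^2 + 492*c - 1044)/(c^4 + 22*c^3 + 181*c^2 + 660*c + 900)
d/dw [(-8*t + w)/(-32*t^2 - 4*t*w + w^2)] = -1/(16*t^2 + 8*t*w + w^2)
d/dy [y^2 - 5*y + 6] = 2*y - 5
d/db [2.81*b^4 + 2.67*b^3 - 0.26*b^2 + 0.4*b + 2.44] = 11.24*b^3 + 8.01*b^2 - 0.52*b + 0.4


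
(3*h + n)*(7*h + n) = 21*h^2 + 10*h*n + n^2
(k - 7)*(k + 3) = k^2 - 4*k - 21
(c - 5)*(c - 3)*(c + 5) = c^3 - 3*c^2 - 25*c + 75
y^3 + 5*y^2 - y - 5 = (y - 1)*(y + 1)*(y + 5)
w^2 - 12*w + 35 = (w - 7)*(w - 5)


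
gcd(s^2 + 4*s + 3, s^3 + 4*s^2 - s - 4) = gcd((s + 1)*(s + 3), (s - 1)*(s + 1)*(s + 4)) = s + 1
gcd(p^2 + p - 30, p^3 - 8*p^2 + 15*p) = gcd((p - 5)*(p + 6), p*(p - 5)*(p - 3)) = p - 5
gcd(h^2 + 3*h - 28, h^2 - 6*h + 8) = h - 4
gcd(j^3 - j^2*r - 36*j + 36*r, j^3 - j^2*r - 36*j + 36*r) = -j^3 + j^2*r + 36*j - 36*r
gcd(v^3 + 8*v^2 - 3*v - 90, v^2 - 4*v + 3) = v - 3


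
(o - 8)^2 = o^2 - 16*o + 64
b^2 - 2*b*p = b*(b - 2*p)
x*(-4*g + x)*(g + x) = -4*g^2*x - 3*g*x^2 + x^3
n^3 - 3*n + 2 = (n - 1)^2*(n + 2)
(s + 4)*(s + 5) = s^2 + 9*s + 20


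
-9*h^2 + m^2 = (-3*h + m)*(3*h + m)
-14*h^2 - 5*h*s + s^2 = (-7*h + s)*(2*h + s)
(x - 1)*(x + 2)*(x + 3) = x^3 + 4*x^2 + x - 6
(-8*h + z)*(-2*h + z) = 16*h^2 - 10*h*z + z^2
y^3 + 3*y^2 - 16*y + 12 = (y - 2)*(y - 1)*(y + 6)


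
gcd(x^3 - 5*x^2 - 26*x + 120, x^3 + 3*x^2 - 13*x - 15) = x + 5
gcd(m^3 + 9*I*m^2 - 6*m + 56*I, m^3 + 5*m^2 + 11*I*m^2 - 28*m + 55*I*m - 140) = m^2 + 11*I*m - 28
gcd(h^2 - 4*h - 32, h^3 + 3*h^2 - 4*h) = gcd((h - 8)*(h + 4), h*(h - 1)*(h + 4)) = h + 4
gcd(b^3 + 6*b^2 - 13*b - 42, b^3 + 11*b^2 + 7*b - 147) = b^2 + 4*b - 21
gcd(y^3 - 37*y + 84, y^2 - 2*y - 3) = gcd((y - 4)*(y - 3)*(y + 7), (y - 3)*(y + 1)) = y - 3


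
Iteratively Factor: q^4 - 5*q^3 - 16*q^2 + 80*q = (q - 5)*(q^3 - 16*q) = (q - 5)*(q - 4)*(q^2 + 4*q) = q*(q - 5)*(q - 4)*(q + 4)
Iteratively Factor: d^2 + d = (d + 1)*(d)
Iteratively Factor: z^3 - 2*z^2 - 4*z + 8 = (z - 2)*(z^2 - 4) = (z - 2)^2*(z + 2)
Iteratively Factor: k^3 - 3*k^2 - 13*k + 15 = (k - 1)*(k^2 - 2*k - 15) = (k - 1)*(k + 3)*(k - 5)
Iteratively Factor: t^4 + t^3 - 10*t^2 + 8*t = (t - 1)*(t^3 + 2*t^2 - 8*t) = t*(t - 1)*(t^2 + 2*t - 8) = t*(t - 2)*(t - 1)*(t + 4)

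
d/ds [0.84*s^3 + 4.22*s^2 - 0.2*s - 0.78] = 2.52*s^2 + 8.44*s - 0.2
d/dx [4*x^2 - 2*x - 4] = 8*x - 2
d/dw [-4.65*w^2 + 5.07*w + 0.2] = 5.07 - 9.3*w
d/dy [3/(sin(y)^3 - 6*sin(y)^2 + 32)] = -9*sin(2*y)/(2*(sin(y) - 4)^3*(sin(y) + 2)^2)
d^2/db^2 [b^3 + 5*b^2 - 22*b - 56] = 6*b + 10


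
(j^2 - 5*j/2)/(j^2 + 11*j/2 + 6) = j*(2*j - 5)/(2*j^2 + 11*j + 12)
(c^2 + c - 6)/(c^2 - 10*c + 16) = (c + 3)/(c - 8)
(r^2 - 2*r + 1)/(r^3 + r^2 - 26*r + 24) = (r - 1)/(r^2 + 2*r - 24)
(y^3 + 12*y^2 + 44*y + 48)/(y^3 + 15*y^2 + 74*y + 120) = (y + 2)/(y + 5)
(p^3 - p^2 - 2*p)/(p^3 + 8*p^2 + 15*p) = (p^2 - p - 2)/(p^2 + 8*p + 15)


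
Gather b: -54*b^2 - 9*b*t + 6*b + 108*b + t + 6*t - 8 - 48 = -54*b^2 + b*(114 - 9*t) + 7*t - 56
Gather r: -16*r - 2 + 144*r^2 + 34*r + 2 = 144*r^2 + 18*r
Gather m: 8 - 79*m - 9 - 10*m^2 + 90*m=-10*m^2 + 11*m - 1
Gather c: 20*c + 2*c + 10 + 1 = 22*c + 11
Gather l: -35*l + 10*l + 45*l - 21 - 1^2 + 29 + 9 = 20*l + 16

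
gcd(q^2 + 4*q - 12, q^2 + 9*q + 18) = q + 6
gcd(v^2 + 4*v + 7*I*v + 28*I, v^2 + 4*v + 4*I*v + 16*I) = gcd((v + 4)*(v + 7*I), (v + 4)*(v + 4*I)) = v + 4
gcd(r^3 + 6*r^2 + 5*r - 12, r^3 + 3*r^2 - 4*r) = r^2 + 3*r - 4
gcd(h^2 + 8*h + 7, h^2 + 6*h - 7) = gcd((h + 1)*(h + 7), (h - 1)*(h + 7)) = h + 7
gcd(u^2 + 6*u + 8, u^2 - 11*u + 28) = 1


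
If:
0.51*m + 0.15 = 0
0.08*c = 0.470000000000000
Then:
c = 5.88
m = -0.29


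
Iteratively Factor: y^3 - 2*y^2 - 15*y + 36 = (y - 3)*(y^2 + y - 12) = (y - 3)^2*(y + 4)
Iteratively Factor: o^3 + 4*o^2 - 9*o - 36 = (o + 3)*(o^2 + o - 12) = (o - 3)*(o + 3)*(o + 4)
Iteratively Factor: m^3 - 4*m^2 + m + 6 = (m + 1)*(m^2 - 5*m + 6) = (m - 2)*(m + 1)*(m - 3)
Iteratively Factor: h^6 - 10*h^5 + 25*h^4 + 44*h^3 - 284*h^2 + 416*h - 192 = (h - 2)*(h^5 - 8*h^4 + 9*h^3 + 62*h^2 - 160*h + 96) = (h - 2)*(h - 1)*(h^4 - 7*h^3 + 2*h^2 + 64*h - 96) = (h - 4)*(h - 2)*(h - 1)*(h^3 - 3*h^2 - 10*h + 24) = (h - 4)*(h - 2)^2*(h - 1)*(h^2 - h - 12) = (h - 4)*(h - 2)^2*(h - 1)*(h + 3)*(h - 4)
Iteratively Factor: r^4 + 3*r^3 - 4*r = (r + 2)*(r^3 + r^2 - 2*r) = (r + 2)^2*(r^2 - r) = (r - 1)*(r + 2)^2*(r)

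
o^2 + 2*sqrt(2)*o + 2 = (o + sqrt(2))^2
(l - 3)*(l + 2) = l^2 - l - 6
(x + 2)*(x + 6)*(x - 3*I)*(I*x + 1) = I*x^4 + 4*x^3 + 8*I*x^3 + 32*x^2 + 9*I*x^2 + 48*x - 24*I*x - 36*I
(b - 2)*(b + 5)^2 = b^3 + 8*b^2 + 5*b - 50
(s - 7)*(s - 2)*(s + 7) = s^3 - 2*s^2 - 49*s + 98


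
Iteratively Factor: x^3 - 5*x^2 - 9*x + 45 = (x - 5)*(x^2 - 9) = (x - 5)*(x + 3)*(x - 3)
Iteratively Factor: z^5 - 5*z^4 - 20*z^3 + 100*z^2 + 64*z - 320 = (z + 2)*(z^4 - 7*z^3 - 6*z^2 + 112*z - 160) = (z + 2)*(z + 4)*(z^3 - 11*z^2 + 38*z - 40) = (z - 4)*(z + 2)*(z + 4)*(z^2 - 7*z + 10) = (z - 4)*(z - 2)*(z + 2)*(z + 4)*(z - 5)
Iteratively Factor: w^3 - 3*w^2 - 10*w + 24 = (w + 3)*(w^2 - 6*w + 8) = (w - 2)*(w + 3)*(w - 4)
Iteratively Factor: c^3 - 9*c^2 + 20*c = (c - 4)*(c^2 - 5*c) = c*(c - 4)*(c - 5)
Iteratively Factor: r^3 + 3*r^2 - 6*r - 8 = (r + 1)*(r^2 + 2*r - 8) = (r + 1)*(r + 4)*(r - 2)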